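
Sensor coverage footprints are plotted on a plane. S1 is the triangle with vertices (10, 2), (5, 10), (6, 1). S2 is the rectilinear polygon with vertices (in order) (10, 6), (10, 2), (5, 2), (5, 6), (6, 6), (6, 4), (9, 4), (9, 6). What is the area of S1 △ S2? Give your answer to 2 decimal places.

|S1| = 18.5, |S2| = 14, |S1∩S2| = 8.0833.
|S1 △ S2| = |S1| + |S2| − 2·|S1∩S2| = 18.5 + 14 − 16.1667 = 16.33.

16.33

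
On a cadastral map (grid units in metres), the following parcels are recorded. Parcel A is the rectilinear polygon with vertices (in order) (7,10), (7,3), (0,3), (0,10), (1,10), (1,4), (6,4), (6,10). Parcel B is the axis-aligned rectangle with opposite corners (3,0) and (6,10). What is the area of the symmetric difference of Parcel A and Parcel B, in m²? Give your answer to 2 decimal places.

43.00

|Parcel A| = 19, |Parcel B| = 30, |Parcel A∩Parcel B| = 3.
|Parcel A △ Parcel B| = |Parcel A| + |Parcel B| − 2·|Parcel A∩Parcel B| = 19 + 30 − 6 = 43.00.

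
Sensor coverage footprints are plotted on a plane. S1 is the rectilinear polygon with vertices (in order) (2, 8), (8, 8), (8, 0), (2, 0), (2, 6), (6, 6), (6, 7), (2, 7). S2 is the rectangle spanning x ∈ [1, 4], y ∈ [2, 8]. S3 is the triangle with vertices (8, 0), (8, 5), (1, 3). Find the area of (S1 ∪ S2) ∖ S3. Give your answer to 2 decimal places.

|S1 ∪ S2| = 52.
|(S1 ∪ S2) ∩ S3| = 17.5.
|(S1 ∪ S2) ∖ S3| = 52 − 17.5 = 34.50.

34.50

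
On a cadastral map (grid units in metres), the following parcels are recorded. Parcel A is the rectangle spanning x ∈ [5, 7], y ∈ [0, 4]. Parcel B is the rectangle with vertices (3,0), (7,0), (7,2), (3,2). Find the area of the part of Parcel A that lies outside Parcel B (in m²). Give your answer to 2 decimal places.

|Parcel A∩Parcel B|: x∈[5,7], y∈[0,2] → 2·2 = 4.
|Parcel A| = 8.
|Parcel A ∖ Parcel B| = |Parcel A| − |Parcel A∩Parcel B| = 8 − 4 = 4.00.

4.00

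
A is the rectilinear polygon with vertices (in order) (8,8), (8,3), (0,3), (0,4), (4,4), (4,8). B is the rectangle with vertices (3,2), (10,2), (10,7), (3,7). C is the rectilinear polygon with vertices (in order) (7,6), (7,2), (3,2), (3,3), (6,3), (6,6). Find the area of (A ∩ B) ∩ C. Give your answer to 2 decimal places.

3.00

|A ∩ B| = 17.
|(A ∩ B) ∩ C| = 3.00.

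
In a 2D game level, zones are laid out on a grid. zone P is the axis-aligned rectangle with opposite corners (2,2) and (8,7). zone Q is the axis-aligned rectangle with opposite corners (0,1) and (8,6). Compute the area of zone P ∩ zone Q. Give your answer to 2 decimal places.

24.00

|zone P∩zone Q|: x∈[2,8], y∈[2,6] → 6·4 = 24.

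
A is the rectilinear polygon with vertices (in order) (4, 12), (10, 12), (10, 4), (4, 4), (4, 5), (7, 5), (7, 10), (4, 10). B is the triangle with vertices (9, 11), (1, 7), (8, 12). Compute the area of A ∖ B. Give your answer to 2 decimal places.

29.70

|A| = 33, |A∩B| = 3.3.
|A ∖ B| = |A| − |A∩B| = 33 − 3.3 = 29.70.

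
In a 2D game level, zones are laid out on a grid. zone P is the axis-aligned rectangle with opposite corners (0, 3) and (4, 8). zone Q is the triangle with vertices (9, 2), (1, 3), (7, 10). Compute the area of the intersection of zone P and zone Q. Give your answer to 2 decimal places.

The intersection is the polygon with vertices (4,3), (1,3), (4,6.5).
By the shoelace formula its area is 5.25.

5.25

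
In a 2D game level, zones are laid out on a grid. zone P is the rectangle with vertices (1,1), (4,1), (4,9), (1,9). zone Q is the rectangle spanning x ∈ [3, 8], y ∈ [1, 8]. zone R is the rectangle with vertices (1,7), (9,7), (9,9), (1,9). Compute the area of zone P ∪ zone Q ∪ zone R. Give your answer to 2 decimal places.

By inclusion–exclusion:
Individual areas: |zone P| = 24, |zone Q| = 35, |zone R| = 16.
|zone P∩zone Q|: x∈[3,4], y∈[1,8] → 1·7 = 7.
|zone P∩zone R|: x∈[1,4], y∈[7,9] → 3·2 = 6.
|zone Q∩zone R|: x∈[3,8], y∈[7,8] → 5·1 = 5.
|zone P∩zone Q∩zone R| = 1.
|zone P ∪ zone Q ∪ zone R| = 75 − 18 + 1 = 58.00.

58.00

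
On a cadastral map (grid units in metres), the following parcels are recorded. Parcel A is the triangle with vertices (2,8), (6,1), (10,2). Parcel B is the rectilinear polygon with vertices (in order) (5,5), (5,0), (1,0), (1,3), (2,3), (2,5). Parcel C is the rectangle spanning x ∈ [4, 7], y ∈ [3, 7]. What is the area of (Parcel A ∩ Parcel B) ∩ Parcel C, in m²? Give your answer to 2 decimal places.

1.36

The region (Parcel A ∩ Parcel B) ∩ Parcel C is the polygon with vertices (5,5), (5,3), (4.857,3), (4,4.5), (4,5).
By the shoelace formula its area is 1.36.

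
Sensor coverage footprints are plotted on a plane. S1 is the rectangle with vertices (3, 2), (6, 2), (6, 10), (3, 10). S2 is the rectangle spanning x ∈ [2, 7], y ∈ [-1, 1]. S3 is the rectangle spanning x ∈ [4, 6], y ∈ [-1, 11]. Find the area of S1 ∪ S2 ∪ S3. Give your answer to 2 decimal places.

By inclusion–exclusion:
Individual areas: |S1| = 24, |S2| = 10, |S3| = 24.
|S1∩S2| = 0 (no overlap).
|S1∩S3|: x∈[4,6], y∈[2,10] → 2·8 = 16.
|S2∩S3|: x∈[4,6], y∈[-1,1] → 2·2 = 4.
|S1∩S2∩S3| = 0.
|S1 ∪ S2 ∪ S3| = 58 − 20 + 0 = 38.00.

38.00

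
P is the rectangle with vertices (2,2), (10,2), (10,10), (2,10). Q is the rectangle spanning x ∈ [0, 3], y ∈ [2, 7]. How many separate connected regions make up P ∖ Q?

1

P ∖ Q is a single connected region.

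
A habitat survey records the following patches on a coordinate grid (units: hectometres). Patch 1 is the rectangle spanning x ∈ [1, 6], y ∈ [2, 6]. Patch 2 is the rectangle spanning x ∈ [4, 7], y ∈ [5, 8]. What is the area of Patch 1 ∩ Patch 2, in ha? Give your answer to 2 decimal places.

|Patch 1∩Patch 2|: x∈[4,6], y∈[5,6] → 2·1 = 2.

2.00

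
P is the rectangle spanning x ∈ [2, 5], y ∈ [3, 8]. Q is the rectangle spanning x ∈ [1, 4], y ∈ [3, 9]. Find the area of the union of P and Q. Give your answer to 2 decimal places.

By inclusion–exclusion:
Individual areas: |P| = 15, |Q| = 18.
|P∩Q|: x∈[2,4], y∈[3,8] → 2·5 = 10.
|P ∪ Q| = 33 − 10 = 23.00.

23.00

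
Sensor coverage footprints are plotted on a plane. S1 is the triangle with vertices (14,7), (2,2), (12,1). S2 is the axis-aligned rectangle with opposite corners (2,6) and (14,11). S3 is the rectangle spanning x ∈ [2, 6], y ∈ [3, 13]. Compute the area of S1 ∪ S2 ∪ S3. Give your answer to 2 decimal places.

By inclusion–exclusion:
Individual areas: |S1| = 31, |S2| = 60, |S3| = 40.
|S1∩S2| = 1.0333.
|S1∩S3| = 0.5333.
|S2∩S3|: x∈[2,6], y∈[6,11] → 4·5 = 20.
|S1∩S2∩S3| = 0.
|S1 ∪ S2 ∪ S3| = 131 − 21.5667 + 0 = 109.43.

109.43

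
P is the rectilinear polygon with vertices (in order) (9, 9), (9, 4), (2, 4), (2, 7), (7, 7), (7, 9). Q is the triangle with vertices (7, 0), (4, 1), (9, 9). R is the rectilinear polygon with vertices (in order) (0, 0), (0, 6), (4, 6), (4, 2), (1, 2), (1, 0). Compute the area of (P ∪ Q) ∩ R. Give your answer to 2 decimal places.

4.00

The region (P ∪ Q) ∩ R is the polygon with vertices (2,4), (2,6), (4,6), (4,4).
By the shoelace formula its area is 4.00.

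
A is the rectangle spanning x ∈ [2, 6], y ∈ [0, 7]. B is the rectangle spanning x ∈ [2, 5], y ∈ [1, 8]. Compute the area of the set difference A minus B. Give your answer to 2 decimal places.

|A∩B|: x∈[2,5], y∈[1,7] → 3·6 = 18.
|A| = 28.
|A ∖ B| = |A| − |A∩B| = 28 − 18 = 10.00.

10.00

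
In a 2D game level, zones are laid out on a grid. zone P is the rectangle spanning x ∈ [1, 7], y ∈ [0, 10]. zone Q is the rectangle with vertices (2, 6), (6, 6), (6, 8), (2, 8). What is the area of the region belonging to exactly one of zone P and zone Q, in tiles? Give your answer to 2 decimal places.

52.00

|zone P∩zone Q|: x∈[2,6], y∈[6,8] → 4·2 = 8.
|zone P △ zone Q| = |zone P| + |zone Q| − 2·|zone P∩zone Q| = 60 + 8 − 16 = 52.00.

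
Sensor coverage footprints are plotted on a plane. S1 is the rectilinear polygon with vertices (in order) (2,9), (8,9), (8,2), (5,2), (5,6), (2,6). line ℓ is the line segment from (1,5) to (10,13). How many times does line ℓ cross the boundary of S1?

The segment meets the boundary at (5.5,9), (2.125,6).

2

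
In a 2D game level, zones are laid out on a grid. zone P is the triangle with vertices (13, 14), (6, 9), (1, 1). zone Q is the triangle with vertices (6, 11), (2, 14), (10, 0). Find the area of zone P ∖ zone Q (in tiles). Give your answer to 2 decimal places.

|zone P| = 15.5, |zone P∩zone Q| = 2.6997.
|zone P ∖ zone Q| = |zone P| − |zone P∩zone Q| = 15.5 − 2.6997 = 12.80.

12.80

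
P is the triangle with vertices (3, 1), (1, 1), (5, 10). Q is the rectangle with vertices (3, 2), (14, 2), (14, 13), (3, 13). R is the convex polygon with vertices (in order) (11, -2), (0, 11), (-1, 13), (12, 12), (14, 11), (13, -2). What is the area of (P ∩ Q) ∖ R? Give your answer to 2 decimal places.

|P ∩ Q| = 4.3889.
|(P ∩ Q) ∩ R| = 1.3904.
|(P ∩ Q) ∖ R| = 4.3889 − 1.3904 = 3.00.

3.00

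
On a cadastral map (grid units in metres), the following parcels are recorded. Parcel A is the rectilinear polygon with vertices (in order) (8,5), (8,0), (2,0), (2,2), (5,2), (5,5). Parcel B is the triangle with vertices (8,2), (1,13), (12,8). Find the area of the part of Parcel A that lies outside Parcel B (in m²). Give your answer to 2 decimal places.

18.14

|Parcel A| = 21, |Parcel A∩Parcel B| = 2.8636.
|Parcel A ∖ Parcel B| = |Parcel A| − |Parcel A∩Parcel B| = 21 − 2.8636 = 18.14.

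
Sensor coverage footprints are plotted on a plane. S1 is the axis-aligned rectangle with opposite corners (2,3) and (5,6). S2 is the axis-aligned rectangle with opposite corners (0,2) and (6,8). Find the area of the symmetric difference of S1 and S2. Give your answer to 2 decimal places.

27.00

|S1∩S2|: x∈[2,5], y∈[3,6] → 3·3 = 9.
|S1 △ S2| = |S1| + |S2| − 2·|S1∩S2| = 9 + 36 − 18 = 27.00.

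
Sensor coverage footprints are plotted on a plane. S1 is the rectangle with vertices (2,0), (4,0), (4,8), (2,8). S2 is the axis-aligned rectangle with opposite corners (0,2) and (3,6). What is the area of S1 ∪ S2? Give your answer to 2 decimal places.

By inclusion–exclusion:
Individual areas: |S1| = 16, |S2| = 12.
|S1∩S2|: x∈[2,3], y∈[2,6] → 1·4 = 4.
|S1 ∪ S2| = 28 − 4 = 24.00.

24.00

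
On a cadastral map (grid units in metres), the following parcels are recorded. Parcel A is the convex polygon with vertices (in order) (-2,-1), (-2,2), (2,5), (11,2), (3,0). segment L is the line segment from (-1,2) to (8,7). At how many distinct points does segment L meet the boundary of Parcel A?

The segment meets the boundary at (3.5,4.5).

1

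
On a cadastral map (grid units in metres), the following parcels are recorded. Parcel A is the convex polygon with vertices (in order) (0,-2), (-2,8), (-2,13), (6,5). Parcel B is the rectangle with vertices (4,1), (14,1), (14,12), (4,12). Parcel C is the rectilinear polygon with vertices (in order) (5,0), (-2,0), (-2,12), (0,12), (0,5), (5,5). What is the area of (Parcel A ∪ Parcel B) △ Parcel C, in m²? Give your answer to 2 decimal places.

|Parcel A ∪ Parcel B| = 162.6667.
|(Parcel A ∪ Parcel B) ∩ Parcel C| = 38.0524.
|(Parcel A ∪ Parcel B) △ Parcel C| = 162.6667 + 49 − 76.1048 = 135.56.

135.56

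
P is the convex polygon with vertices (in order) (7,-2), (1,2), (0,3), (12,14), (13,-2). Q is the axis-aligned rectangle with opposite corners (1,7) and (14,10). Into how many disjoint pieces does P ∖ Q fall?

P ∖ Q splits into 2 disjoint pieces (area 89.2415, area 9.2273).

2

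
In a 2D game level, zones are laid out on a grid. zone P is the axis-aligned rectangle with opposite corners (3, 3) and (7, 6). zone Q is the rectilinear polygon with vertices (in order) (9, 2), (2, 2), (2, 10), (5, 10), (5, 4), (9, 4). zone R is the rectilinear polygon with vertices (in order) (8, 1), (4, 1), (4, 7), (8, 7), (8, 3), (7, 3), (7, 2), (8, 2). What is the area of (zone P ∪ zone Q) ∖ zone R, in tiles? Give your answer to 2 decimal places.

22.00

|zone P ∪ zone Q| = 36.
|(zone P ∪ zone Q) ∩ zone R| = 14.
|(zone P ∪ zone Q) ∖ zone R| = 36 − 14 = 22.00.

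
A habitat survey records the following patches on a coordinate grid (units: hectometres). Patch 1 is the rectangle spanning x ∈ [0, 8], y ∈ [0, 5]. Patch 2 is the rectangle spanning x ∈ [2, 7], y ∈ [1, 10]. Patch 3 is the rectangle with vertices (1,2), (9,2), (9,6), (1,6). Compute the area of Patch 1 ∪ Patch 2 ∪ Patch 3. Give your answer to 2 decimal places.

By inclusion–exclusion:
Individual areas: |Patch 1| = 40, |Patch 2| = 45, |Patch 3| = 32.
|Patch 1∩Patch 2|: x∈[2,7], y∈[1,5] → 5·4 = 20.
|Patch 1∩Patch 3|: x∈[1,8], y∈[2,5] → 7·3 = 21.
|Patch 2∩Patch 3|: x∈[2,7], y∈[2,6] → 5·4 = 20.
|Patch 1∩Patch 2∩Patch 3| = 15.
|Patch 1 ∪ Patch 2 ∪ Patch 3| = 117 − 61 + 15 = 71.00.

71.00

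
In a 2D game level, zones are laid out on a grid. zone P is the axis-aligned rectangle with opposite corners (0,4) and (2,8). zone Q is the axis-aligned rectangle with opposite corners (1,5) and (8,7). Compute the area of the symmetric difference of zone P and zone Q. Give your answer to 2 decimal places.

|zone P∩zone Q|: x∈[1,2], y∈[5,7] → 1·2 = 2.
|zone P △ zone Q| = |zone P| + |zone Q| − 2·|zone P∩zone Q| = 8 + 14 − 4 = 18.00.

18.00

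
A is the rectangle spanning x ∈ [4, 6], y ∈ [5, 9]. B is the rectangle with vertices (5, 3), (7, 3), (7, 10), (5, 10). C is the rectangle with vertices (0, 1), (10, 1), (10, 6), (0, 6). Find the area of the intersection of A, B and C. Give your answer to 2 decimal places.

The intersection is the polygon with vertices (6,5), (5,5), (5,6), (6,6).
By the shoelace formula its area is 1.00.

1.00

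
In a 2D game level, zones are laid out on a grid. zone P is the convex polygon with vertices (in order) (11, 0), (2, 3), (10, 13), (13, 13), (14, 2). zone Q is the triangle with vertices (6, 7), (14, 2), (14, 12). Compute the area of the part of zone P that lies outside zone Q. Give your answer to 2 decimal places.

|zone P| = 94, |zone P∩zone Q| = 35.6989.
|zone P ∖ zone Q| = |zone P| − |zone P∩zone Q| = 94 − 35.6989 = 58.30.

58.30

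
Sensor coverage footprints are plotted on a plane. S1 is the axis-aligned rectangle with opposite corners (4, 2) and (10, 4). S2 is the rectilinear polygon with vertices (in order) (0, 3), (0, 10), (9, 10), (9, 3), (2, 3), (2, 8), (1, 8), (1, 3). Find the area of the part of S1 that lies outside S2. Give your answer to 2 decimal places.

|S1| = 12, |S1∩S2| = 5.
|S1 ∖ S2| = |S1| − |S1∩S2| = 12 − 5 = 7.00.

7.00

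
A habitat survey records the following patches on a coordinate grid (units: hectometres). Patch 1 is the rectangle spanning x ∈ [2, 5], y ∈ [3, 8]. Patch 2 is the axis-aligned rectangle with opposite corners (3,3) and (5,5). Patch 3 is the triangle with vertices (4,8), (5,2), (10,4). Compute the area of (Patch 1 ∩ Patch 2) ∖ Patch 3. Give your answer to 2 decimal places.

|Patch 1 ∩ Patch 2| = 4.
|(Patch 1 ∩ Patch 2) ∩ Patch 3| = 0.6667.
|(Patch 1 ∩ Patch 2) ∖ Patch 3| = 4 − 0.6667 = 3.33.

3.33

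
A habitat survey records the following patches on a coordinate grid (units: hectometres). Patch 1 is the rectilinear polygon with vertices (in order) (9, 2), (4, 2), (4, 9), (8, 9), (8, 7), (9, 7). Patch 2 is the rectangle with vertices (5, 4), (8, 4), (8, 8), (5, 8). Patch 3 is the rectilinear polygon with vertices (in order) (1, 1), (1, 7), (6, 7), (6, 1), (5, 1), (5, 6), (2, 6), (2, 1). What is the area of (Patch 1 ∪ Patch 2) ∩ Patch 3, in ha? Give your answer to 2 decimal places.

6.00

The region (Patch 1 ∪ Patch 2) ∩ Patch 3 is the polygon with vertices (4,7), (6,7), (6,2), (5,2), (5,6), (4,6).
By the shoelace formula its area is 6.00.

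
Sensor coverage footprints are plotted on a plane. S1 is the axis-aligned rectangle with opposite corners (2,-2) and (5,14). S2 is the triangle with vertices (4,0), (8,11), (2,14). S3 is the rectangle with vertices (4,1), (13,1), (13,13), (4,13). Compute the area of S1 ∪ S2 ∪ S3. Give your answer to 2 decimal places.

By inclusion–exclusion:
Individual areas: |S1| = 48, |S2| = 39, |S3| = 108.
|S1∩S2| = 24.375.
|S1∩S3|: x∈[4,5], y∈[1,13] → 1·12 = 12.
|S2∩S3| = 25.8182.
|S1∩S2∩S3| = 11.1932.
|S1 ∪ S2 ∪ S3| = 195 − 62.1932 + 11.1932 = 144.00.

144.00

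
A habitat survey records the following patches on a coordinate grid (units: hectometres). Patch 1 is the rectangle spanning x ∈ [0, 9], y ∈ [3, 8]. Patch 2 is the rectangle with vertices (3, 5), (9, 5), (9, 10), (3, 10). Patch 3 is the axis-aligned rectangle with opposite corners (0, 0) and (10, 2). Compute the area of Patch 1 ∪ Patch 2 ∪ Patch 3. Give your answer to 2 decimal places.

77.00

By inclusion–exclusion:
Individual areas: |Patch 1| = 45, |Patch 2| = 30, |Patch 3| = 20.
|Patch 1∩Patch 2|: x∈[3,9], y∈[5,8] → 6·3 = 18.
|Patch 1∩Patch 3| = 0 (no overlap).
|Patch 2∩Patch 3| = 0 (no overlap).
|Patch 1∩Patch 2∩Patch 3| = 0.
|Patch 1 ∪ Patch 2 ∪ Patch 3| = 95 − 18 + 0 = 77.00.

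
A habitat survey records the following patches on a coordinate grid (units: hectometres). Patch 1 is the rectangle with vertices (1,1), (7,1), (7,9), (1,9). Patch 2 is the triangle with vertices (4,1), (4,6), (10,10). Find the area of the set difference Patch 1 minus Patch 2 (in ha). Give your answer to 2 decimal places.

|Patch 1| = 48, |Patch 1∩Patch 2| = 11.25.
|Patch 1 ∖ Patch 2| = |Patch 1| − |Patch 1∩Patch 2| = 48 − 11.25 = 36.75.

36.75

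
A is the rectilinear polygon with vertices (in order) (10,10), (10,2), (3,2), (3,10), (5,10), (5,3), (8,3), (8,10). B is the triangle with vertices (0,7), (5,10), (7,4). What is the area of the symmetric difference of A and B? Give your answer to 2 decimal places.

|A| = 35, |B| = 18, |A∩B| = 8.2286.
|A △ B| = |A| + |B| − 2·|A∩B| = 35 + 18 − 16.4571 = 36.54.

36.54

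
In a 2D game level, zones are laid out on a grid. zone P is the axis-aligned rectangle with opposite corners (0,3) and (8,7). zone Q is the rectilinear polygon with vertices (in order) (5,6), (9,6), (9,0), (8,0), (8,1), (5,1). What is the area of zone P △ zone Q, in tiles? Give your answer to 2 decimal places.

|zone P| = 32, |zone Q| = 21, |zone P∩zone Q| = 9.
|zone P △ zone Q| = |zone P| + |zone Q| − 2·|zone P∩zone Q| = 32 + 21 − 18 = 35.00.

35.00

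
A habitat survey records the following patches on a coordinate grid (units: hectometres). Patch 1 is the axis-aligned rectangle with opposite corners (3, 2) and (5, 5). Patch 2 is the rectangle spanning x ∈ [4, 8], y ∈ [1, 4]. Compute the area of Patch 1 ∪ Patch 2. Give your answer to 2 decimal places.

By inclusion–exclusion:
Individual areas: |Patch 1| = 6, |Patch 2| = 12.
|Patch 1∩Patch 2|: x∈[4,5], y∈[2,4] → 1·2 = 2.
|Patch 1 ∪ Patch 2| = 18 − 2 = 16.00.

16.00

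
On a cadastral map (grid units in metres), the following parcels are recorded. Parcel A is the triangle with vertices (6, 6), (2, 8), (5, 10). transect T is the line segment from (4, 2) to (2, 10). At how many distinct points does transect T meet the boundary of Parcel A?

The segment meets the boundary at (2.429,8.286), (2.571,7.714).

2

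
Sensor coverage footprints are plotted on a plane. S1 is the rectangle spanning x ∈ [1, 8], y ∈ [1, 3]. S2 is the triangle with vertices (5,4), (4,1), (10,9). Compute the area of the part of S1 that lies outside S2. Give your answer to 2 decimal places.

13.17

|S1| = 14, |S1∩S2| = 0.8333.
|S1 ∖ S2| = |S1| − |S1∩S2| = 14 − 0.8333 = 13.17.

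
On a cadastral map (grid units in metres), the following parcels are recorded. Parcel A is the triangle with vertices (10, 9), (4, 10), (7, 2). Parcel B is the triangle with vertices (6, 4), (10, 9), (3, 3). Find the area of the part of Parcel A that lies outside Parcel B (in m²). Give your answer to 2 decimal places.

19.30

|Parcel A| = 22.5, |Parcel A∩Parcel B| = 3.2023.
|Parcel A ∖ Parcel B| = |Parcel A| − |Parcel A∩Parcel B| = 22.5 − 3.2023 = 19.30.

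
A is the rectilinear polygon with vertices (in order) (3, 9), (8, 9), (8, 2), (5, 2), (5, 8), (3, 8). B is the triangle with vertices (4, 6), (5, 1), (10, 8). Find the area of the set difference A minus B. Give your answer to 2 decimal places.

12.16

|A| = 23, |A∩B| = 10.8429.
|A ∖ B| = |A| − |A∩B| = 23 − 10.8429 = 12.16.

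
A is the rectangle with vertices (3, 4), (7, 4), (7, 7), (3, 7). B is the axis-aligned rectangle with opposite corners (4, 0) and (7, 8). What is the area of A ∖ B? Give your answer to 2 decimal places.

|A∩B|: x∈[4,7], y∈[4,7] → 3·3 = 9.
|A| = 12.
|A ∖ B| = |A| − |A∩B| = 12 − 9 = 3.00.

3.00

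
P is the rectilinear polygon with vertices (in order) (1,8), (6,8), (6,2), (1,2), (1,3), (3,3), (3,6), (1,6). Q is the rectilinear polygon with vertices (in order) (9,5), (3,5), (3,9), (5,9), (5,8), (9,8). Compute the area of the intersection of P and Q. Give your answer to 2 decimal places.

The intersection is the polygon with vertices (5,8), (6,8), (6,5), (3,5), (3,6), (3,8).
By the shoelace formula its area is 9.00.

9.00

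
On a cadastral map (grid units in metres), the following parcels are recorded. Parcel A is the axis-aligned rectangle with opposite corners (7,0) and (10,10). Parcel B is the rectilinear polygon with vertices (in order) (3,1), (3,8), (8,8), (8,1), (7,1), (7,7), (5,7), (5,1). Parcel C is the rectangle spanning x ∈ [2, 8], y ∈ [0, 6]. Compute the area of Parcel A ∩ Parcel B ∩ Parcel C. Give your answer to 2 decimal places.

The intersection is the polygon with vertices (8,1), (7,1), (7,6), (8,6).
By the shoelace formula its area is 5.00.

5.00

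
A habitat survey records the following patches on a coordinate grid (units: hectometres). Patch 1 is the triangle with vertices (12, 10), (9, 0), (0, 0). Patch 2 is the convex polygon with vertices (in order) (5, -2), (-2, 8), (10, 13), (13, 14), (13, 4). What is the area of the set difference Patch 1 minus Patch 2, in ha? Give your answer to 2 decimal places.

|Patch 1| = 45, |Patch 1∩Patch 2| = 40.7293.
|Patch 1 ∖ Patch 2| = |Patch 1| − |Patch 1∩Patch 2| = 45 − 40.7293 = 4.27.

4.27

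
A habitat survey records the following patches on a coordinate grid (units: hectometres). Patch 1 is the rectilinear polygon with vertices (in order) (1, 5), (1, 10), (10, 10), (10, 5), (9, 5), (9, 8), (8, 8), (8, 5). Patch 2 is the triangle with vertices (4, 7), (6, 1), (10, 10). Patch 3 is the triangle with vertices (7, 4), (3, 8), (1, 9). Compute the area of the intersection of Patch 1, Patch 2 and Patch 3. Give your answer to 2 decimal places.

The intersection is the polygon with vertices (5.8,5), (4.231,6.308), (4,7), (6,5).
By the shoelace formula its area is 0.59.

0.59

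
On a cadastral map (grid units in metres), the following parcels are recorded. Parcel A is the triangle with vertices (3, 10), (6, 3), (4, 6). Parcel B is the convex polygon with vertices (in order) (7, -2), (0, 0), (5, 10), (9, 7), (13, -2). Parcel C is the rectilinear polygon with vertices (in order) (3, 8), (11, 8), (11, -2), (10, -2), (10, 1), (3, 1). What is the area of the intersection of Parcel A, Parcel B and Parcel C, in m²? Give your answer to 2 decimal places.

The intersection is the polygon with vertices (4,6), (3.667,7.333), (3.923,7.846), (6,3).
By the shoelace formula its area is 1.99.

1.99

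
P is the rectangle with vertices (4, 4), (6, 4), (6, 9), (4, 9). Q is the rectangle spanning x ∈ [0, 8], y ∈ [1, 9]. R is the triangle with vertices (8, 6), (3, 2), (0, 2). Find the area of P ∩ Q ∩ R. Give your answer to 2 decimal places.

0.90

The intersection is the polygon with vertices (4,4), (6,5), (6,4.4), (5.5,4).
By the shoelace formula its area is 0.90.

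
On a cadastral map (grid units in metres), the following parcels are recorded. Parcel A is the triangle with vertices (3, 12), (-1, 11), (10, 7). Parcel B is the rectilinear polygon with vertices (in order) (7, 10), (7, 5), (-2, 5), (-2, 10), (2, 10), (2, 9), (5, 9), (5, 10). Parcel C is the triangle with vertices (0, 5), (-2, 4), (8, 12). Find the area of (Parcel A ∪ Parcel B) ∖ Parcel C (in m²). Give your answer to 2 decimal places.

50.45

|Parcel A ∪ Parcel B| = 52.8666.
|(Parcel A ∪ Parcel B) ∩ Parcel C| = 2.4184.
|(Parcel A ∪ Parcel B) ∖ Parcel C| = 52.8666 − 2.4184 = 50.45.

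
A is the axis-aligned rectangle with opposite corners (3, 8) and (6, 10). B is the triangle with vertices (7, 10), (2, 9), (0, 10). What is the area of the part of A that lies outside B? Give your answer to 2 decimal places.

4.50

|A| = 6, |A∩B| = 1.5.
|A ∖ B| = |A| − |A∩B| = 6 − 1.5 = 4.50.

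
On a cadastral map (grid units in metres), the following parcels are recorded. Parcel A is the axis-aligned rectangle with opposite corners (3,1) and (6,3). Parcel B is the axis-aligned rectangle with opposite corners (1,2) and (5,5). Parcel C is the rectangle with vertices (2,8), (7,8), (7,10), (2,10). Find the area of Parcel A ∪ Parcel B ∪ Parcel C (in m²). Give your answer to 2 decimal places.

26.00

By inclusion–exclusion:
Individual areas: |Parcel A| = 6, |Parcel B| = 12, |Parcel C| = 10.
|Parcel A∩Parcel B|: x∈[3,5], y∈[2,3] → 2·1 = 2.
|Parcel A∩Parcel C| = 0 (no overlap).
|Parcel B∩Parcel C| = 0 (no overlap).
|Parcel A∩Parcel B∩Parcel C| = 0.
|Parcel A ∪ Parcel B ∪ Parcel C| = 28 − 2 + 0 = 26.00.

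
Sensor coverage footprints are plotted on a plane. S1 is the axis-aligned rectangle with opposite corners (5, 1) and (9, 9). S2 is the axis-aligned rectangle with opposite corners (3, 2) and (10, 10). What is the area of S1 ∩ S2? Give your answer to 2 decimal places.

28.00

|S1∩S2|: x∈[5,9], y∈[2,9] → 4·7 = 28.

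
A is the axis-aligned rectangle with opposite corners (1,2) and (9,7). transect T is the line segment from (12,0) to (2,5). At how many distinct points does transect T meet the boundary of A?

The segment meets the boundary at (8,2).

1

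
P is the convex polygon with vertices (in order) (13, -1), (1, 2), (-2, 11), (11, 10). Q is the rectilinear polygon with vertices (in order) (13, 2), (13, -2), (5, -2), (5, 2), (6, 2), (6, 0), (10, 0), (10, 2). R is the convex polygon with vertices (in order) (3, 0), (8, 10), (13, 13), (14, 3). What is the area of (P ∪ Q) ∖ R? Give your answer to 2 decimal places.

85.27

|P ∪ Q| = 135.6932.
|(P ∪ Q) ∩ R| = 50.4192.
|(P ∪ Q) ∖ R| = 135.6932 − 50.4192 = 85.27.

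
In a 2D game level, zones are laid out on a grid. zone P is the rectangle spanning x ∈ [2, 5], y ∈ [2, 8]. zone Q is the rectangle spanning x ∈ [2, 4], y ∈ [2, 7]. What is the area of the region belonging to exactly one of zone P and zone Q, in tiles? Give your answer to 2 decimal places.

8.00

|zone P∩zone Q|: x∈[2,4], y∈[2,7] → 2·5 = 10.
|zone P △ zone Q| = |zone P| + |zone Q| − 2·|zone P∩zone Q| = 18 + 10 − 20 = 8.00.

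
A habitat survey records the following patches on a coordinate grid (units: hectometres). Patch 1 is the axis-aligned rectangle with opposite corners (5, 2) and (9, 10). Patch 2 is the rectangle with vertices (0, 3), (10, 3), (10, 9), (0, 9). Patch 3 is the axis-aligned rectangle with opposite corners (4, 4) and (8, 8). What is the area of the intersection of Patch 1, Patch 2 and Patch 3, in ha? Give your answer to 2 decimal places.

The intersection is the polygon with vertices (5,8), (8,8), (8,4), (5,4).
By the shoelace formula its area is 12.00.

12.00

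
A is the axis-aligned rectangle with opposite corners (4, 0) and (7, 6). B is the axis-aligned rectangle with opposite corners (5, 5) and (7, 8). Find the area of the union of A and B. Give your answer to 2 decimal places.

By inclusion–exclusion:
Individual areas: |A| = 18, |B| = 6.
|A∩B|: x∈[5,7], y∈[5,6] → 2·1 = 2.
|A ∪ B| = 24 − 2 = 22.00.

22.00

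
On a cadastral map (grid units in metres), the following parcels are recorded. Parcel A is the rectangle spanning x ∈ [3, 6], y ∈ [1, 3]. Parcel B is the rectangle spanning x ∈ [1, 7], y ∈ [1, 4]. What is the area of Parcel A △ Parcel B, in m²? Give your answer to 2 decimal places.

|Parcel A∩Parcel B|: x∈[3,6], y∈[1,3] → 3·2 = 6.
|Parcel A △ Parcel B| = |Parcel A| + |Parcel B| − 2·|Parcel A∩Parcel B| = 6 + 18 − 12 = 12.00.

12.00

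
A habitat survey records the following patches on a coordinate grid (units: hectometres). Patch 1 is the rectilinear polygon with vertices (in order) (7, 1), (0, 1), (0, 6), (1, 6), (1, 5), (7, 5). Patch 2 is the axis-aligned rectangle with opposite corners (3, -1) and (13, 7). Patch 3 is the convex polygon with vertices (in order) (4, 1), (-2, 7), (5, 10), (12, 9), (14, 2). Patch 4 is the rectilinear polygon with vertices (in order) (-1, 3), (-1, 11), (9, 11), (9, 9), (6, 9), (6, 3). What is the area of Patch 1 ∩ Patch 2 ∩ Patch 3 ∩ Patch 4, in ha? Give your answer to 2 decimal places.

6.00

The intersection is the polygon with vertices (6,5), (6,3), (3,3), (3,5).
By the shoelace formula its area is 6.00.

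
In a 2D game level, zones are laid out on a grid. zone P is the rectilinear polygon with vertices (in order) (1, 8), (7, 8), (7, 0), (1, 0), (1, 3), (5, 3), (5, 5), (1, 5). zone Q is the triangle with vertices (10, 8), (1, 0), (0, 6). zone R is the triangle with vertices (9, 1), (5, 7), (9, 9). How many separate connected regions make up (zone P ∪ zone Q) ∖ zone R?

(zone P ∪ zone Q) ∖ zone R splits into 2 disjoint pieces (area 0.3444, area 46.9264).

2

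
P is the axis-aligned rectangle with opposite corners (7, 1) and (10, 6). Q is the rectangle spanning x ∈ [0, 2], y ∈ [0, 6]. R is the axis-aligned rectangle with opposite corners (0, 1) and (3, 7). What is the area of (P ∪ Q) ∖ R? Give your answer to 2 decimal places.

17.00

|P ∪ Q| = 27.
|(P ∪ Q) ∩ R| = 10.
|(P ∪ Q) ∖ R| = 27 − 10 = 17.00.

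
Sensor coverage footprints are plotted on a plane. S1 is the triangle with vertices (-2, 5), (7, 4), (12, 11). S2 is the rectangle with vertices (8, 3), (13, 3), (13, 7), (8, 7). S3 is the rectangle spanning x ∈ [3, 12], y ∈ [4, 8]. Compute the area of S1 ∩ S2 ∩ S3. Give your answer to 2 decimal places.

The intersection is the polygon with vertices (8,7), (9.143,7), (8,5.4).
By the shoelace formula its area is 0.91.

0.91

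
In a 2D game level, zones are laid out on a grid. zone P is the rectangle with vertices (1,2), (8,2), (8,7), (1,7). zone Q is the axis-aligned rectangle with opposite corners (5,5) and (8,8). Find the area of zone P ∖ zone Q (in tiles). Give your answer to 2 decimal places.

|zone P∩zone Q|: x∈[5,8], y∈[5,7] → 3·2 = 6.
|zone P| = 35.
|zone P ∖ zone Q| = |zone P| − |zone P∩zone Q| = 35 − 6 = 29.00.

29.00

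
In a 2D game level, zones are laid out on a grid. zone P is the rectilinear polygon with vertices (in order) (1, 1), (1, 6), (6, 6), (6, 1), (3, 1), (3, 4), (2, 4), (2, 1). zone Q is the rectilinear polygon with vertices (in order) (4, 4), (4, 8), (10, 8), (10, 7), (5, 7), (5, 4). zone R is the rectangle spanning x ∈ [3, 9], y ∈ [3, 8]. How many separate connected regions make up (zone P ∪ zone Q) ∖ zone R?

3

(zone P ∪ zone Q) ∖ zone R splits into 3 disjoint pieces (area 7, area 1, area 6).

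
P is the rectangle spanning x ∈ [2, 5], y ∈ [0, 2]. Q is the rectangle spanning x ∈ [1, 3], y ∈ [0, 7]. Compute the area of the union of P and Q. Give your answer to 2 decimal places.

18.00

By inclusion–exclusion:
Individual areas: |P| = 6, |Q| = 14.
|P∩Q|: x∈[2,3], y∈[0,2] → 1·2 = 2.
|P ∪ Q| = 20 − 2 = 18.00.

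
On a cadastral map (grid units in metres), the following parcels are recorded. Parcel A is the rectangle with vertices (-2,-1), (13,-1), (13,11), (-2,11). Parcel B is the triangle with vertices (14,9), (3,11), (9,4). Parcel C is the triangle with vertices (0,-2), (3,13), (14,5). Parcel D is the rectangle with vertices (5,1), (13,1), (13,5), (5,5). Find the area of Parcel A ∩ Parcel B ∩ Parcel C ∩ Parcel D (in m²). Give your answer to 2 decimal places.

The intersection is the polygon with vertices (8.143,5), (10,5), (9,4).
By the shoelace formula its area is 0.93.

0.93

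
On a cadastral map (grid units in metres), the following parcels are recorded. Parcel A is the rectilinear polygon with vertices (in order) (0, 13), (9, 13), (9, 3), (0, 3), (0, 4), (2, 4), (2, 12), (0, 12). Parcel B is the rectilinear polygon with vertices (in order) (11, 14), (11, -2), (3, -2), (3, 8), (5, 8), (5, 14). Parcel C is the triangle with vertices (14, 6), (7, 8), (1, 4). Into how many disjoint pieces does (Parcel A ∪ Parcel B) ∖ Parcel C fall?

2

(Parcel A ∪ Parcel B) ∖ Parcel C splits into 2 disjoint pieces (area 63.619, area 58.6154).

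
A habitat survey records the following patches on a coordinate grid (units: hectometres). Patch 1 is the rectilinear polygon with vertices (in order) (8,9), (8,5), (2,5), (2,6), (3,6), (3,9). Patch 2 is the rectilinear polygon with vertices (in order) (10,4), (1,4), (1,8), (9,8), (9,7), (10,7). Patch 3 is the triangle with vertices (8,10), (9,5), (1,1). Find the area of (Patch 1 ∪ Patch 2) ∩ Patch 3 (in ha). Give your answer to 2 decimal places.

The region (Patch 1 ∪ Patch 2) ∩ Patch 3 is the polygon with vertices (8.4,8), (9,5), (7,4), (3.333,4), (7.222,9), (8,9), (8,8).
By the shoelace formula its area is 15.71.

15.71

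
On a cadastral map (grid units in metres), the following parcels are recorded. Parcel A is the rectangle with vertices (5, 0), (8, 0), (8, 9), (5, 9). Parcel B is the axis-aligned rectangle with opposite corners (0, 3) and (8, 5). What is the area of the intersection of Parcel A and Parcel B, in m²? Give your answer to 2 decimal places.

6.00

|Parcel A∩Parcel B|: x∈[5,8], y∈[3,5] → 3·2 = 6.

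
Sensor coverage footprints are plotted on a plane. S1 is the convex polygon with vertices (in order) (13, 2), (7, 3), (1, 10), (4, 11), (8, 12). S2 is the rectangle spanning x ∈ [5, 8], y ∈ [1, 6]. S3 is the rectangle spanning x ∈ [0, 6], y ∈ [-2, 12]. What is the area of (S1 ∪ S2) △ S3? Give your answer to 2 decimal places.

|S1 ∪ S2| = 66.75.
|(S1 ∪ S2) ∩ S3| = 22.3333.
|(S1 ∪ S2) △ S3| = 66.75 + 84 − 44.6667 = 106.08.

106.08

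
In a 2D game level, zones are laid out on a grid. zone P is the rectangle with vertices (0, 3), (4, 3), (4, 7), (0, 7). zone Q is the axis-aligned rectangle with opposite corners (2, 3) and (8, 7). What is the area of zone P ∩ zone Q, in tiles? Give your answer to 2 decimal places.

8.00

|zone P∩zone Q|: x∈[2,4], y∈[3,7] → 2·4 = 8.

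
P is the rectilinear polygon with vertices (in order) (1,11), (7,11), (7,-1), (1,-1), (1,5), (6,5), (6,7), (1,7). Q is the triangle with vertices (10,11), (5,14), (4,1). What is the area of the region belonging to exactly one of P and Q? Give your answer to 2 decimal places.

|P| = 62, |Q| = 34, |P∩Q| = 15.4231.
|P △ Q| = |P| + |Q| − 2·|P∩Q| = 62 + 34 − 30.8462 = 65.15.

65.15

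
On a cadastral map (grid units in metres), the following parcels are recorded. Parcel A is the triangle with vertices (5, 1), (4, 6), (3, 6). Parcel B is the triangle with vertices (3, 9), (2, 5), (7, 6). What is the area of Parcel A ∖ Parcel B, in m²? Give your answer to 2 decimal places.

1.88

|Parcel A| = 2.5, |Parcel A∩Parcel B| = 0.6161.
|Parcel A ∖ Parcel B| = |Parcel A| − |Parcel A∩Parcel B| = 2.5 − 0.6161 = 1.88.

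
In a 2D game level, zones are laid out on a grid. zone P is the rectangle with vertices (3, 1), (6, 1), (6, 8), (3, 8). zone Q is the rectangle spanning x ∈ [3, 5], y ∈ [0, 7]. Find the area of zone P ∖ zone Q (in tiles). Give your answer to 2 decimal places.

9.00

|zone P∩zone Q|: x∈[3,5], y∈[1,7] → 2·6 = 12.
|zone P| = 21.
|zone P ∖ zone Q| = |zone P| − |zone P∩zone Q| = 21 − 12 = 9.00.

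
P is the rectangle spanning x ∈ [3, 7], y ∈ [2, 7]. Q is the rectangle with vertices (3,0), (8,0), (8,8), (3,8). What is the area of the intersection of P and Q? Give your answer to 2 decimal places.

|P∩Q|: x∈[3,7], y∈[2,7] → 4·5 = 20.

20.00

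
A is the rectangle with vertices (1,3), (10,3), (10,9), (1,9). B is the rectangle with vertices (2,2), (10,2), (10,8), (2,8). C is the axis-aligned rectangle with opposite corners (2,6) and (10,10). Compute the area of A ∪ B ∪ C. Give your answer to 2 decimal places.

70.00

By inclusion–exclusion:
Individual areas: |A| = 54, |B| = 48, |C| = 32.
|A∩B|: x∈[2,10], y∈[3,8] → 8·5 = 40.
|A∩C|: x∈[2,10], y∈[6,9] → 8·3 = 24.
|B∩C|: x∈[2,10], y∈[6,8] → 8·2 = 16.
|A∩B∩C| = 16.
|A ∪ B ∪ C| = 134 − 80 + 16 = 70.00.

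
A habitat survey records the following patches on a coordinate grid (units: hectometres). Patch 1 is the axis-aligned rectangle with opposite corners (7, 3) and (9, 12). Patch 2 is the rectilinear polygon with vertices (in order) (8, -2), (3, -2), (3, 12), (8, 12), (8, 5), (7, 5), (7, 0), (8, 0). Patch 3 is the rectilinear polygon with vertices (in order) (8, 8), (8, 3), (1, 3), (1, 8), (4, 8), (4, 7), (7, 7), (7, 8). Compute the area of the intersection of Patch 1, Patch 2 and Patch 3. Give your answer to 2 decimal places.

3.00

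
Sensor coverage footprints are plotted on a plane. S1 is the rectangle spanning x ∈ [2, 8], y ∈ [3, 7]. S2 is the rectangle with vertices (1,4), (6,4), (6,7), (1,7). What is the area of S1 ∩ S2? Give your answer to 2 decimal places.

12.00

|S1∩S2|: x∈[2,6], y∈[4,7] → 4·3 = 12.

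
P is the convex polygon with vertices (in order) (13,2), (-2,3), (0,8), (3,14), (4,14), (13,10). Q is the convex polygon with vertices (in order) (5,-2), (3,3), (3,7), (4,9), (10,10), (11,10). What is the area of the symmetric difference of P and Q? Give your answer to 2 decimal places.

96.89

|P| = 128.5, |Q| = 50, |P∩Q| = 40.8051.
|P △ Q| = |P| + |Q| − 2·|P∩Q| = 128.5 + 50 − 81.6103 = 96.89.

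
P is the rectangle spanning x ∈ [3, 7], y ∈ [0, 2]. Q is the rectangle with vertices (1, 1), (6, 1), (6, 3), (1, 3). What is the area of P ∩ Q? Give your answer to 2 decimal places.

|P∩Q|: x∈[3,6], y∈[1,2] → 3·1 = 3.

3.00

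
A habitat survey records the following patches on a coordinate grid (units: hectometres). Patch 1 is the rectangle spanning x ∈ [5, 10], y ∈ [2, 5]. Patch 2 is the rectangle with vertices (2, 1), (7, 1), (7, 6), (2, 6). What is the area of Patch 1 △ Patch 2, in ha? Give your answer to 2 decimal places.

28.00

|Patch 1∩Patch 2|: x∈[5,7], y∈[2,5] → 2·3 = 6.
|Patch 1 △ Patch 2| = |Patch 1| + |Patch 2| − 2·|Patch 1∩Patch 2| = 15 + 25 − 12 = 28.00.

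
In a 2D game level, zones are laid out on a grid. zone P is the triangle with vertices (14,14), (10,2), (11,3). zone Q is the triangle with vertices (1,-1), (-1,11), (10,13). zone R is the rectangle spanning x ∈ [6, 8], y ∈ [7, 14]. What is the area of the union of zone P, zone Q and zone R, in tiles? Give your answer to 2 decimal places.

77.77

By inclusion–exclusion:
Individual areas: |zone P| = 4, |zone Q| = 68, |zone R| = 14.
|zone P∩zone Q| = 0.
|zone P∩zone R| = 0.
|zone Q∩zone R| = 8.2266.
|zone P∩zone Q∩zone R| = 0.
|zone P ∪ zone Q ∪ zone R| = 86 − 8.2266 + 0 = 77.77.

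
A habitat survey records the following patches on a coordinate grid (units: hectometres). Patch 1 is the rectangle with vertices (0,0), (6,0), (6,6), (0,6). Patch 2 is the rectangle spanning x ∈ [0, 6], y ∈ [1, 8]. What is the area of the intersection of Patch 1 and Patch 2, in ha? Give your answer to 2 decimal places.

30.00

|Patch 1∩Patch 2|: x∈[0,6], y∈[1,6] → 6·5 = 30.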